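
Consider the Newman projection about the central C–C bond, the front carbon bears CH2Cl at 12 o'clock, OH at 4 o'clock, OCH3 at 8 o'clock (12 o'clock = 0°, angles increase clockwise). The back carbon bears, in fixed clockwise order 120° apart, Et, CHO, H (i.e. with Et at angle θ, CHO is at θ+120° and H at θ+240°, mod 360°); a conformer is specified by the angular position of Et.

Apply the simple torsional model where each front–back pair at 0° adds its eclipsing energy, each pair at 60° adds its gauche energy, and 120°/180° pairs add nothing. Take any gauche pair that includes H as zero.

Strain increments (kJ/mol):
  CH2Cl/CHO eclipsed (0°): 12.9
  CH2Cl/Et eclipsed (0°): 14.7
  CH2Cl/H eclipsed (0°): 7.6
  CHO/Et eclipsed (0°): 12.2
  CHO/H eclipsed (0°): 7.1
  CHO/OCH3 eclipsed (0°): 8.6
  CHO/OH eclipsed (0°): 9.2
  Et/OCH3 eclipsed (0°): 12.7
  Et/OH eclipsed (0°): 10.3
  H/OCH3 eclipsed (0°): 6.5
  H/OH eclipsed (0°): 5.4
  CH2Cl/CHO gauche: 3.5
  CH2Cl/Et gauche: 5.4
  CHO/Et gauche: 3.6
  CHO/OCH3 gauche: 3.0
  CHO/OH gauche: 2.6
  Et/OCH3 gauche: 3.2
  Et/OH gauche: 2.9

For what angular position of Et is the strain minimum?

Et at 0° (eclipsed): CH2Cl(0°)/Et(0°) eclipsed 14.7; OH(120°)/CHO(120°) eclipsed 9.2; OCH3(240°)/H(240°) eclipsed 6.5 → 30.4 kJ/mol.
Et at 60° (staggered): CH2Cl(0°)/Et(60°) gauche 5.4; OH(120°)/Et(60°) gauche 2.9; OH(120°)/CHO(180°) gauche 2.6; OCH3(240°)/CHO(180°) gauche 3.0 → 13.9 kJ/mol.
Et at 120° (eclipsed): CH2Cl(0°)/H(0°) eclipsed 7.6; OH(120°)/Et(120°) eclipsed 10.3; OCH3(240°)/CHO(240°) eclipsed 8.6 → 26.5 kJ/mol.
Et at 180° (staggered): CH2Cl(0°)/CHO(300°) gauche 3.5; OH(120°)/Et(180°) gauche 2.9; OCH3(240°)/Et(180°) gauche 3.2; OCH3(240°)/CHO(300°) gauche 3.0 → 12.6 kJ/mol.
Et at 240° (eclipsed): CH2Cl(0°)/CHO(0°) eclipsed 12.9; OH(120°)/H(120°) eclipsed 5.4; OCH3(240°)/Et(240°) eclipsed 12.7 → 31.0 kJ/mol.
Et at 300° (staggered): CH2Cl(0°)/Et(300°) gauche 5.4; CH2Cl(0°)/CHO(60°) gauche 3.5; OH(120°)/CHO(60°) gauche 2.6; OCH3(240°)/Et(300°) gauche 3.2 → 14.7 kJ/mol.
The minimum (12.6 kJ/mol) occurs with Et at 180°.

180°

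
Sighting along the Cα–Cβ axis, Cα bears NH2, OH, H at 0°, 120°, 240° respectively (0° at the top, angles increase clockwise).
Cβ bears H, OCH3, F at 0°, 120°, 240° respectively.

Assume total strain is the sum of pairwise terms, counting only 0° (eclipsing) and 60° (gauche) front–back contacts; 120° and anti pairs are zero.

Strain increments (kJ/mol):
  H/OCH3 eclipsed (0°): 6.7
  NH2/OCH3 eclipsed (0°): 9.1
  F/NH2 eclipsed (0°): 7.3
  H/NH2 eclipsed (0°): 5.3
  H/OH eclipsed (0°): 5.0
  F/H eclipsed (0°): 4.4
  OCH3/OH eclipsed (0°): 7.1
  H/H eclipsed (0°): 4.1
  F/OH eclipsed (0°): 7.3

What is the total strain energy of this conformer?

16.8 kJ/mol

This conformer (eclipsed): NH2–H eclipsed, OH–OCH3 eclipsed, H–F eclipsed; 5.3 + 7.1 + 4.4 = 16.8 kJ/mol.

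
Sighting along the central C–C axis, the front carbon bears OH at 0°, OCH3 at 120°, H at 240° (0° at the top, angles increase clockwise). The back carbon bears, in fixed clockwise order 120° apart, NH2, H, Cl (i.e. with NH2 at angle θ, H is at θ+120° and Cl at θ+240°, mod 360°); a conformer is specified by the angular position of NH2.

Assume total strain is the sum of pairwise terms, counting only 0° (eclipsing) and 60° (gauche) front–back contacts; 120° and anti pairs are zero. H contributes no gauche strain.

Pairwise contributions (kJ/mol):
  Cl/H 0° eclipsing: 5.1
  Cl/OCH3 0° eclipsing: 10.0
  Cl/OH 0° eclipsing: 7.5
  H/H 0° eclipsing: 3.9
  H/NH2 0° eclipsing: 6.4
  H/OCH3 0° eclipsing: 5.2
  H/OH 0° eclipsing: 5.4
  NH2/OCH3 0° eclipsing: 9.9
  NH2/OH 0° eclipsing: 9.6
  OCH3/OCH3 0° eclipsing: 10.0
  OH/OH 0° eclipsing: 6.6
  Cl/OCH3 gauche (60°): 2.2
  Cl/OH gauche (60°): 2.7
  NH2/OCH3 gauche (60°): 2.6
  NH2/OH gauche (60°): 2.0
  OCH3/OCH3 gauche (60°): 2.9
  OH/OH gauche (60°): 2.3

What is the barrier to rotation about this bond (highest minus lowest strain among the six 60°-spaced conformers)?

NH2 at 0° (eclipsed): OH–NH2 eclipsed, OCH3–H eclipsed, H–Cl eclipsed; 9.6 + 5.2 + 5.1 = 19.9 kJ/mol.
NH2 at 60° (staggered): OH–NH2 gauche, OH–Cl gauche, OCH3–NH2 gauche; 2.0 + 2.7 + 2.6 = 7.3 kJ/mol.
NH2 at 120° (eclipsed): OH–Cl eclipsed, OCH3–NH2 eclipsed, H–H eclipsed; 7.5 + 9.9 + 3.9 = 21.3 kJ/mol.
NH2 at 180° (staggered): OH–Cl gauche, OCH3–NH2 gauche, OCH3–Cl gauche; 2.7 + 2.6 + 2.2 = 7.5 kJ/mol.
NH2 at 240° (eclipsed): OH–H eclipsed, OCH3–Cl eclipsed, H–NH2 eclipsed; 5.4 + 10.0 + 6.4 = 21.8 kJ/mol.
NH2 at 300° (staggered): OH–NH2 gauche, OCH3–Cl gauche; 2.0 + 2.2 = 4.2 kJ/mol.
Max at 240° (21.8 kJ/mol), min at 300° (4.2 kJ/mol); barrier = 17.6 kJ/mol.

17.6 kJ/mol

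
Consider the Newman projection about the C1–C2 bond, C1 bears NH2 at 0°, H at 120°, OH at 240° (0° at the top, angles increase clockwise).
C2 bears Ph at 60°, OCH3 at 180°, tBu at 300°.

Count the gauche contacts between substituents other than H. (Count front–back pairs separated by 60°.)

Non-H gauche pairs: NH2(0°)/Ph(60°); NH2(0°)/tBu(300°); OH(240°)/OCH3(180°); OH(240°)/tBu(300°) — 4 interactions.

4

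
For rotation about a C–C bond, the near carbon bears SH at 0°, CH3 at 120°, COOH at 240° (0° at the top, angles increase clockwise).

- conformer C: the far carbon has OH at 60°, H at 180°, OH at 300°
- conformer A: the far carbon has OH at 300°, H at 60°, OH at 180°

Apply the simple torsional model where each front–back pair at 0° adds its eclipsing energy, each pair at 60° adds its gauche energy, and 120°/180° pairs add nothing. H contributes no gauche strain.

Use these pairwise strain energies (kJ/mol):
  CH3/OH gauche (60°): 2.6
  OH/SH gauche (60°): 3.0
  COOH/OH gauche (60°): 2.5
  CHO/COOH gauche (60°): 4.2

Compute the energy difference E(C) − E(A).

+0.5 kJ/mol

C (staggered): SH(0°)/OH(60°) gauche 3.0; SH(0°)/OH(300°) gauche 3.0; CH3(120°)/OH(60°) gauche 2.6; COOH(240°)/OH(300°) gauche 2.5 → 11.1 kJ/mol.
A (staggered): SH(0°)/OH(300°) gauche 3.0; CH3(120°)/OH(180°) gauche 2.6; COOH(240°)/OH(300°) gauche 2.5; COOH(240°)/OH(180°) gauche 2.5 → 10.6 kJ/mol.
E(C) − E(A) = 11.1 − 10.6 = +0.5 kJ/mol.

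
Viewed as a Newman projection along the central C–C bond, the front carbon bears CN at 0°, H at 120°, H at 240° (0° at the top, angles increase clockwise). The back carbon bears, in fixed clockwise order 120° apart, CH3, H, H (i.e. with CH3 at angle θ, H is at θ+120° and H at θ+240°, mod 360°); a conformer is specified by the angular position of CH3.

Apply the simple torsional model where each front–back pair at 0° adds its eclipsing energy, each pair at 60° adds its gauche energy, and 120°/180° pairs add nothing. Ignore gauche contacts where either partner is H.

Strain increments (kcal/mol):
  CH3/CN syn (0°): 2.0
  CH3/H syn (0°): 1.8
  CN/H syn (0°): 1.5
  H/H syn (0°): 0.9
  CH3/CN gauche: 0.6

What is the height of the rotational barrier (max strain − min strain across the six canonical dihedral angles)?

4.2 kcal/mol

CH3 at 0° (eclipsed): CN(0°)/CH3(0°) eclipsed 2.0; H(120°)/H(120°) eclipsed 0.9; H(240°)/H(240°) eclipsed 0.9 → 3.8 kcal/mol.
CH3 at 60° (staggered): CN(0°)/CH3(60°) gauche 0.6 → 0.6 kcal/mol.
CH3 at 120° (eclipsed): CN(0°)/H(0°) eclipsed 1.5; H(120°)/CH3(120°) eclipsed 1.8; H(240°)/H(240°) eclipsed 0.9 → 4.2 kcal/mol.
CH3 at 180° (staggered): no non-H gauche contacts → 0.0 kcal/mol.
CH3 at 240° (eclipsed): CN(0°)/H(0°) eclipsed 1.5; H(120°)/H(120°) eclipsed 0.9; H(240°)/CH3(240°) eclipsed 1.8 → 4.2 kcal/mol.
CH3 at 300° (staggered): CN(0°)/CH3(300°) gauche 0.6 → 0.6 kcal/mol.
Max at 120° (4.2 kcal/mol), min at 180° (0.0 kcal/mol); barrier = 4.2 kcal/mol.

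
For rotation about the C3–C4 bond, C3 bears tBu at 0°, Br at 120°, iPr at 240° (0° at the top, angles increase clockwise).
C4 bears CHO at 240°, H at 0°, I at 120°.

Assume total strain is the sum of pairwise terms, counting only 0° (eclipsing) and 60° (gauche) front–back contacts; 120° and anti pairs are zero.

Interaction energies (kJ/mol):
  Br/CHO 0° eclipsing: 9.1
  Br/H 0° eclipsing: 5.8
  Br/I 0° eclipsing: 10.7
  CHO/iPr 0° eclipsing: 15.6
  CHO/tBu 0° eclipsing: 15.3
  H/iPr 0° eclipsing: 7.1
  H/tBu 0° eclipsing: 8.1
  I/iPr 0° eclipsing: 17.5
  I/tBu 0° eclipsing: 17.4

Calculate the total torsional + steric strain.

This conformer (eclipsed): tBu–H eclipsed, Br–I eclipsed, iPr–CHO eclipsed; 8.1 + 10.7 + 15.6 = 34.4 kJ/mol.

34.4 kJ/mol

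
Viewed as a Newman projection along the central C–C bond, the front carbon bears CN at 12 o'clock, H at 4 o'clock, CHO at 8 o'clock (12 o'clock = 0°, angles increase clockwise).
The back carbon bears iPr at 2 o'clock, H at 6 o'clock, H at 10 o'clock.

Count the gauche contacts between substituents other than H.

Non-H gauche pairs: CN(0°)/iPr(60°) — 1 interaction.

1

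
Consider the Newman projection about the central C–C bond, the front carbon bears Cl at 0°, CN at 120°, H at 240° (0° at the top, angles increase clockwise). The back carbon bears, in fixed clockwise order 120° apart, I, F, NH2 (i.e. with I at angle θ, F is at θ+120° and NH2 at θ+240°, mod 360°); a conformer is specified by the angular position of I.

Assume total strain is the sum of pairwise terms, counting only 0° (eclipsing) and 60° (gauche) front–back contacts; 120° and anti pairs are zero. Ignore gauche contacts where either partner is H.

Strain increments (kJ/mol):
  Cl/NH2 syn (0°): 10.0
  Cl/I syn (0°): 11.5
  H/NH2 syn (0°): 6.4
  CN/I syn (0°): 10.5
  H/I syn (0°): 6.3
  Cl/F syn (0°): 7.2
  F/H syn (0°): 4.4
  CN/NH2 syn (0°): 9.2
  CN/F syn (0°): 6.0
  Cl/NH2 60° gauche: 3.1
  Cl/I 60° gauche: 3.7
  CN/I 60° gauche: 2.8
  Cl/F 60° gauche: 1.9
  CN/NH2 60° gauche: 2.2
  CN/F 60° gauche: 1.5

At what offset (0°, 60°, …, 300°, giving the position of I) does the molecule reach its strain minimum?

300°

I at 0° is eclipsed. Cl at 0° is eclipsed with I at 0° (11.5); CN at 120° is eclipsed with F at 120° (6.0); H at 240° is eclipsed with NH2 at 240° (6.4). Total 23.9 kJ/mol.
I at 60° is staggered. Cl at 0° is gauche with I at 60° (3.7); Cl at 0° is gauche with NH2 at 300° (3.1); CN at 120° is gauche with I at 60° (2.8); CN at 120° is gauche with F at 180° (1.5). Total 11.1 kJ/mol.
I at 120° is eclipsed. Cl at 0° is eclipsed with NH2 at 0° (10.0); CN at 120° is eclipsed with I at 120° (10.5); H at 240° is eclipsed with F at 240° (4.4). Total 24.9 kJ/mol.
I at 180° is staggered. Cl at 0° is gauche with F at 300° (1.9); Cl at 0° is gauche with NH2 at 60° (3.1); CN at 120° is gauche with I at 180° (2.8); CN at 120° is gauche with NH2 at 60° (2.2). Total 10.0 kJ/mol.
I at 240° is eclipsed. Cl at 0° is eclipsed with F at 0° (7.2); CN at 120° is eclipsed with NH2 at 120° (9.2); H at 240° is eclipsed with I at 240° (6.3). Total 22.7 kJ/mol.
I at 300° is staggered. Cl at 0° is gauche with I at 300° (3.7); Cl at 0° is gauche with F at 60° (1.9); CN at 120° is gauche with F at 60° (1.5); CN at 120° is gauche with NH2 at 180° (2.2). Total 9.3 kJ/mol.
The minimum (9.3 kJ/mol) occurs with I at 300°.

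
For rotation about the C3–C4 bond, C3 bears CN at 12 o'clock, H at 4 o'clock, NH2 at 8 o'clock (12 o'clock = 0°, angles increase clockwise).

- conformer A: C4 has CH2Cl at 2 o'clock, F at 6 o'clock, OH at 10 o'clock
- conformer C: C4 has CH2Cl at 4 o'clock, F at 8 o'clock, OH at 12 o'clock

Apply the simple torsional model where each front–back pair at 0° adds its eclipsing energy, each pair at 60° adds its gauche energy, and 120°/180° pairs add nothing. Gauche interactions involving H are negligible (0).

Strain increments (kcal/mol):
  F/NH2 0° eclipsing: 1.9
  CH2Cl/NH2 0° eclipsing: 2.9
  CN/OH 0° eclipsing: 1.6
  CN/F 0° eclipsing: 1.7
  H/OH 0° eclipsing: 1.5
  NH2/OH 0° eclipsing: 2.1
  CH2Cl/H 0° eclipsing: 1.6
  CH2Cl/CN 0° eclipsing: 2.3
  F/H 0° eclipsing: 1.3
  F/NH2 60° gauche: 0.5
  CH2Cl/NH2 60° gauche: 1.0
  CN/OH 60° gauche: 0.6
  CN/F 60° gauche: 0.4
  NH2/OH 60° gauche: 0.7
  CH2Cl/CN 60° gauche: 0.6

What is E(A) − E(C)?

-2.7 kcal/mol

A (staggered): CN(0°)/CH2Cl(60°) gauche 0.6; CN(0°)/OH(300°) gauche 0.6; NH2(240°)/F(180°) gauche 0.5; NH2(240°)/OH(300°) gauche 0.7 → 2.4 kcal/mol.
C (eclipsed): CN(0°)/OH(0°) eclipsed 1.6; H(120°)/CH2Cl(120°) eclipsed 1.6; NH2(240°)/F(240°) eclipsed 1.9 → 5.1 kcal/mol.
E(A) − E(C) = 2.4 − 5.1 = -2.7 kcal/mol.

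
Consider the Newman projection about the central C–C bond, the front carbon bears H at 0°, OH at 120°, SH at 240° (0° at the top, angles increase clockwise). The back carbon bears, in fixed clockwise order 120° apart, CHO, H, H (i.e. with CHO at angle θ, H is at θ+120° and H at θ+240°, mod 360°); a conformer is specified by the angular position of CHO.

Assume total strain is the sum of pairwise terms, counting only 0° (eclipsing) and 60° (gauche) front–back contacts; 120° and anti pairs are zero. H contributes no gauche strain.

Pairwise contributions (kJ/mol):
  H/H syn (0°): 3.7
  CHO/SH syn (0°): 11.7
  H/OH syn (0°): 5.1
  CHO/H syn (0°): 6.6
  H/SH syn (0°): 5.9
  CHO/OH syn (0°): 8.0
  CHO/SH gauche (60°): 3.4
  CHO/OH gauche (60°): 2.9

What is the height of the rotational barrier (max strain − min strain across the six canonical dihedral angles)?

CHO at 0° (eclipsed): H(0°)/CHO(0°) eclipsed 6.6; OH(120°)/H(120°) eclipsed 5.1; SH(240°)/H(240°) eclipsed 5.9 → 17.6 kJ/mol.
CHO at 60° (staggered): OH(120°)/CHO(60°) gauche 2.9 → 2.9 kJ/mol.
CHO at 120° (eclipsed): H(0°)/H(0°) eclipsed 3.7; OH(120°)/CHO(120°) eclipsed 8.0; SH(240°)/H(240°) eclipsed 5.9 → 17.6 kJ/mol.
CHO at 180° (staggered): OH(120°)/CHO(180°) gauche 2.9; SH(240°)/CHO(180°) gauche 3.4 → 6.3 kJ/mol.
CHO at 240° (eclipsed): H(0°)/H(0°) eclipsed 3.7; OH(120°)/H(120°) eclipsed 5.1; SH(240°)/CHO(240°) eclipsed 11.7 → 20.5 kJ/mol.
CHO at 300° (staggered): SH(240°)/CHO(300°) gauche 3.4 → 3.4 kJ/mol.
Max at 240° (20.5 kJ/mol), min at 60° (2.9 kJ/mol); barrier = 17.6 kJ/mol.

17.6 kJ/mol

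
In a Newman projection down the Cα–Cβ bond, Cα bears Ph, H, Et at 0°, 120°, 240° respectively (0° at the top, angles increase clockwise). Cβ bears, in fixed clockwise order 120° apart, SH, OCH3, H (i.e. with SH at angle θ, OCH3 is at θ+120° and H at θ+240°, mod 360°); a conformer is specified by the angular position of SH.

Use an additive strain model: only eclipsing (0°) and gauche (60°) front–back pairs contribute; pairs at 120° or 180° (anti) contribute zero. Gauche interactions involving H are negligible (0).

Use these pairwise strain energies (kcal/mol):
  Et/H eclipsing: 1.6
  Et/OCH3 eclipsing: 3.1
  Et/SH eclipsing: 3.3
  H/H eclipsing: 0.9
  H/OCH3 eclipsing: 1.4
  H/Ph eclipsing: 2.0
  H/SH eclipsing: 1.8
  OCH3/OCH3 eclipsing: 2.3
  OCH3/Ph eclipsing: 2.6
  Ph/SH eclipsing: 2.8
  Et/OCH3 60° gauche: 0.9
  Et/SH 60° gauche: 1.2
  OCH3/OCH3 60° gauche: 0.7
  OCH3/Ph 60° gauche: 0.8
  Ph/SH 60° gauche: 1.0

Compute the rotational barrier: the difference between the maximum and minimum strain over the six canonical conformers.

5.0 kcal/mol

SH at 0° is eclipsed. Ph at 0° is eclipsed with SH at 0° (2.8); H at 120° is eclipsed with OCH3 at 120° (1.4); Et at 240° is eclipsed with H at 240° (1.6). Total 5.8 kcal/mol.
SH at 60° is staggered. Ph at 0° is gauche with SH at 60° (1.0); Et at 240° is gauche with OCH3 at 180° (0.9). Total 1.9 kcal/mol.
SH at 120° is eclipsed. Ph at 0° is eclipsed with H at 0° (2.0); H at 120° is eclipsed with SH at 120° (1.8); Et at 240° is eclipsed with OCH3 at 240° (3.1). Total 6.9 kcal/mol.
SH at 180° is staggered. Ph at 0° is gauche with OCH3 at 300° (0.8); Et at 240° is gauche with SH at 180° (1.2); Et at 240° is gauche with OCH3 at 300° (0.9). Total 2.9 kcal/mol.
SH at 240° is eclipsed. Ph at 0° is eclipsed with OCH3 at 0° (2.6); H at 120° is eclipsed with H at 120° (0.9); Et at 240° is eclipsed with SH at 240° (3.3). Total 6.8 kcal/mol.
SH at 300° is staggered. Ph at 0° is gauche with SH at 300° (1.0); Ph at 0° is gauche with OCH3 at 60° (0.8); Et at 240° is gauche with SH at 300° (1.2). Total 3.0 kcal/mol.
Max at 120° (6.9 kcal/mol), min at 60° (1.9 kcal/mol); barrier = 5.0 kcal/mol.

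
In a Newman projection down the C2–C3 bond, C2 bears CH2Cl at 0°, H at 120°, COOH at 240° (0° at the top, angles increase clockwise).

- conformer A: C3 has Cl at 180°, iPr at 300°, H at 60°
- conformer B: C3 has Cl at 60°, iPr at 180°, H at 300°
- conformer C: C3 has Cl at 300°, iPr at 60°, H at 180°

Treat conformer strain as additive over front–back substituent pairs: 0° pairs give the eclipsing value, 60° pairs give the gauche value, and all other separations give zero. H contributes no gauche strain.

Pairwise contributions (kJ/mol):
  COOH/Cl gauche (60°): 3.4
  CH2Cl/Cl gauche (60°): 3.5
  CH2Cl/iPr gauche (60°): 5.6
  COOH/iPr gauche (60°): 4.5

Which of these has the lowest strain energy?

B

A (staggered): CH2Cl–iPr gauche, COOH–Cl gauche, COOH–iPr gauche; 5.6 + 3.4 + 4.5 = 13.5 kJ/mol.
B (staggered): CH2Cl–Cl gauche, COOH–iPr gauche; 3.5 + 4.5 = 8.0 kJ/mol.
C (staggered): CH2Cl–Cl gauche, CH2Cl–iPr gauche, COOH–Cl gauche; 3.5 + 5.6 + 3.4 = 12.5 kJ/mol.
B has the lowest total (8.0 kJ/mol).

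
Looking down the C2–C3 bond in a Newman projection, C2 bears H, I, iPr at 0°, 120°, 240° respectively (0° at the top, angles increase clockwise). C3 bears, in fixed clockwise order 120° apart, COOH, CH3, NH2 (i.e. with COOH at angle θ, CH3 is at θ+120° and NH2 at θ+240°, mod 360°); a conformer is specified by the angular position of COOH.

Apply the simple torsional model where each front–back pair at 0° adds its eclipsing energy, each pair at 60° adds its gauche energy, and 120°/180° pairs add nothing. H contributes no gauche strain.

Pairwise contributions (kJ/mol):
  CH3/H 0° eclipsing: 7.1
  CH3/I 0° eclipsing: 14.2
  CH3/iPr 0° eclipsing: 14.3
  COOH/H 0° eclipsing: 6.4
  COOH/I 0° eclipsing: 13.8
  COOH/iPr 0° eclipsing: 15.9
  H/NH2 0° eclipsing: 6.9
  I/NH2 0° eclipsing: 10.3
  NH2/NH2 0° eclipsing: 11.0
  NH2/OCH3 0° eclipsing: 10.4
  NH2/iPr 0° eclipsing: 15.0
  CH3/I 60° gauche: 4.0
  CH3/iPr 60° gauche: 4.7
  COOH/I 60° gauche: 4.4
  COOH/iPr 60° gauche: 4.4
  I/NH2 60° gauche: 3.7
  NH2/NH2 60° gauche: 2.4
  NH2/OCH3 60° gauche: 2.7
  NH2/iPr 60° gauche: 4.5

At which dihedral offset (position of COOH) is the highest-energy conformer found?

0°

COOH at 0° is eclipsed. H at 0° is eclipsed with COOH at 0° (6.4); I at 120° is eclipsed with CH3 at 120° (14.2); iPr at 240° is eclipsed with NH2 at 240° (15.0). Total 35.6 kJ/mol.
COOH at 60° is staggered. I at 120° is gauche with COOH at 60° (4.4); I at 120° is gauche with CH3 at 180° (4.0); iPr at 240° is gauche with CH3 at 180° (4.7); iPr at 240° is gauche with NH2 at 300° (4.5). Total 17.6 kJ/mol.
COOH at 120° is eclipsed. H at 0° is eclipsed with NH2 at 0° (6.9); I at 120° is eclipsed with COOH at 120° (13.8); iPr at 240° is eclipsed with CH3 at 240° (14.3). Total 35.0 kJ/mol.
COOH at 180° is staggered. I at 120° is gauche with COOH at 180° (4.4); I at 120° is gauche with NH2 at 60° (3.7); iPr at 240° is gauche with COOH at 180° (4.4); iPr at 240° is gauche with CH3 at 300° (4.7). Total 17.2 kJ/mol.
COOH at 240° is eclipsed. H at 0° is eclipsed with CH3 at 0° (7.1); I at 120° is eclipsed with NH2 at 120° (10.3); iPr at 240° is eclipsed with COOH at 240° (15.9). Total 33.3 kJ/mol.
COOH at 300° is staggered. I at 120° is gauche with CH3 at 60° (4.0); I at 120° is gauche with NH2 at 180° (3.7); iPr at 240° is gauche with COOH at 300° (4.4); iPr at 240° is gauche with NH2 at 180° (4.5). Total 16.6 kJ/mol.
The maximum (35.6 kJ/mol) occurs with COOH at 0°.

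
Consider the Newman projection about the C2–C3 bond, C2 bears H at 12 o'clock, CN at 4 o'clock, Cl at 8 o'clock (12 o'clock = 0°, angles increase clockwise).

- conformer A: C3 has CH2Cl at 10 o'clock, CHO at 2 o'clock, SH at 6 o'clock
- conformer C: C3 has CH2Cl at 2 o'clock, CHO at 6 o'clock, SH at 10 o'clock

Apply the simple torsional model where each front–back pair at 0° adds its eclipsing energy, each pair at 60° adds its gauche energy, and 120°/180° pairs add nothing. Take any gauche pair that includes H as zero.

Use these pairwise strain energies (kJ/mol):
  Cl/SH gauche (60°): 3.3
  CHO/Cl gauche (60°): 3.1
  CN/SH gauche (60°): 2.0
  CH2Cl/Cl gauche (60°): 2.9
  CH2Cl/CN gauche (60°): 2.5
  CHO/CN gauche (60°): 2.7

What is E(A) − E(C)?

A (staggered): CN–CHO gauche, CN–SH gauche, Cl–CH2Cl gauche, Cl–SH gauche; 2.7 + 2.0 + 2.9 + 3.3 = 10.9 kJ/mol.
C (staggered): CN–CH2Cl gauche, CN–CHO gauche, Cl–CHO gauche, Cl–SH gauche; 2.5 + 2.7 + 3.1 + 3.3 = 11.6 kJ/mol.
E(A) − E(C) = 10.9 − 11.6 = -0.7 kJ/mol.

-0.7 kJ/mol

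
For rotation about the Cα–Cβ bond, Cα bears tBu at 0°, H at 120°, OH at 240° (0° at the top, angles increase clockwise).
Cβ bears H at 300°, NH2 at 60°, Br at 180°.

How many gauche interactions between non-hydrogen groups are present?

Non-H gauche pairs: tBu(0°)/NH2(60°); OH(240°)/Br(180°) — 2 interactions.

2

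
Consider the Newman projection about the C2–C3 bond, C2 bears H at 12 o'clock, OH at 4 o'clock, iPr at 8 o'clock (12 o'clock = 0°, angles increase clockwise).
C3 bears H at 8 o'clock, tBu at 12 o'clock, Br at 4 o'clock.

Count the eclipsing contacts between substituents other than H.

Non-H eclipsing pairs: OH(120°)/Br(120°) — 1 interaction.

1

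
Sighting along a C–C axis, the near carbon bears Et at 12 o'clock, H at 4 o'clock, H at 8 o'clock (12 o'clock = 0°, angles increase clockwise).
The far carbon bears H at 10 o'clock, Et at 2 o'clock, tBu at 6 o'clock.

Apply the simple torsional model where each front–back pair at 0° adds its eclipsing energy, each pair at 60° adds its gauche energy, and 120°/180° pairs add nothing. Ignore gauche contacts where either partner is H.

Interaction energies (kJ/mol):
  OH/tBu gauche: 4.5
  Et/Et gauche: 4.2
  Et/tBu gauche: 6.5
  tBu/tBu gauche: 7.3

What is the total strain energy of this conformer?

4.2 kJ/mol

This conformer (staggered): Et(0°)/Et(60°) gauche 4.2 → 4.2 kJ/mol.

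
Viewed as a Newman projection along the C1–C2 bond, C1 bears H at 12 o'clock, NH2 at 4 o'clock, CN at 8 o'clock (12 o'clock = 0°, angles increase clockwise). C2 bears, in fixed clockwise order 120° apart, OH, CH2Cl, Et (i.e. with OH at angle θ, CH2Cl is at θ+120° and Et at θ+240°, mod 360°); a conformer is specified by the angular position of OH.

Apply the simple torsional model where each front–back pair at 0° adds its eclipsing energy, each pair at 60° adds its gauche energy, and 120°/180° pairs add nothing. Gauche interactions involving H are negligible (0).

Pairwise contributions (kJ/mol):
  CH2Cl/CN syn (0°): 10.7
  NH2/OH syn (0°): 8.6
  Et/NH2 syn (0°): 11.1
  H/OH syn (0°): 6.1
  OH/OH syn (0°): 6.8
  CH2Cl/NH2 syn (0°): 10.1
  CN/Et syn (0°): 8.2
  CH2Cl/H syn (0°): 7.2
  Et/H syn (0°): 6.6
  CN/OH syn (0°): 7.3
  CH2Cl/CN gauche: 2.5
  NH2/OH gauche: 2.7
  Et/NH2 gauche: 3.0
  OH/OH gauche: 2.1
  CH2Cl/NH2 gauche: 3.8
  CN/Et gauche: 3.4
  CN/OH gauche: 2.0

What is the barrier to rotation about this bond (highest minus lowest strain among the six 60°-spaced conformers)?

15.7 kJ/mol

OH at 0° (eclipsed): H(0°)/OH(0°) eclipsed 6.1; NH2(120°)/CH2Cl(120°) eclipsed 10.1; CN(240°)/Et(240°) eclipsed 8.2 → 24.4 kJ/mol.
OH at 60° (staggered): NH2(120°)/OH(60°) gauche 2.7; NH2(120°)/CH2Cl(180°) gauche 3.8; CN(240°)/CH2Cl(180°) gauche 2.5; CN(240°)/Et(300°) gauche 3.4 → 12.4 kJ/mol.
OH at 120° (eclipsed): H(0°)/Et(0°) eclipsed 6.6; NH2(120°)/OH(120°) eclipsed 8.6; CN(240°)/CH2Cl(240°) eclipsed 10.7 → 25.9 kJ/mol.
OH at 180° (staggered): NH2(120°)/OH(180°) gauche 2.7; NH2(120°)/Et(60°) gauche 3.0; CN(240°)/OH(180°) gauche 2.0; CN(240°)/CH2Cl(300°) gauche 2.5 → 10.2 kJ/mol.
OH at 240° (eclipsed): H(0°)/CH2Cl(0°) eclipsed 7.2; NH2(120°)/Et(120°) eclipsed 11.1; CN(240°)/OH(240°) eclipsed 7.3 → 25.6 kJ/mol.
OH at 300° (staggered): NH2(120°)/CH2Cl(60°) gauche 3.8; NH2(120°)/Et(180°) gauche 3.0; CN(240°)/OH(300°) gauche 2.0; CN(240°)/Et(180°) gauche 3.4 → 12.2 kJ/mol.
Max at 120° (25.9 kJ/mol), min at 180° (10.2 kJ/mol); barrier = 15.7 kJ/mol.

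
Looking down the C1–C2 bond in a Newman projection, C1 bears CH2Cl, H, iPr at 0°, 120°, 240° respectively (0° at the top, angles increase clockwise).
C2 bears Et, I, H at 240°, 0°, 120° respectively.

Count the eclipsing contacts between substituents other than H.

Non-H eclipsing pairs: CH2Cl(0°)/I(0°); iPr(240°)/Et(240°) — 2 interactions.

2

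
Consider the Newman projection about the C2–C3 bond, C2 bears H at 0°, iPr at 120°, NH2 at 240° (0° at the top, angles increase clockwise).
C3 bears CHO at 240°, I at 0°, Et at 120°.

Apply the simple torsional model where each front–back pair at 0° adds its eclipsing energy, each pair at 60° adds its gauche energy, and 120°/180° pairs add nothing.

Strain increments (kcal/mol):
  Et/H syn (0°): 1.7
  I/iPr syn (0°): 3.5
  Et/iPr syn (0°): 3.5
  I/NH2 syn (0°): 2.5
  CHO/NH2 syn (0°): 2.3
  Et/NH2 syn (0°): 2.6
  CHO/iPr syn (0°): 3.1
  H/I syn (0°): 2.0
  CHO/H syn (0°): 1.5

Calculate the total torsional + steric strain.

This conformer (eclipsed): H(0°)/I(0°) eclipsed 2.0; iPr(120°)/Et(120°) eclipsed 3.5; NH2(240°)/CHO(240°) eclipsed 2.3 → 7.8 kcal/mol.

7.8 kcal/mol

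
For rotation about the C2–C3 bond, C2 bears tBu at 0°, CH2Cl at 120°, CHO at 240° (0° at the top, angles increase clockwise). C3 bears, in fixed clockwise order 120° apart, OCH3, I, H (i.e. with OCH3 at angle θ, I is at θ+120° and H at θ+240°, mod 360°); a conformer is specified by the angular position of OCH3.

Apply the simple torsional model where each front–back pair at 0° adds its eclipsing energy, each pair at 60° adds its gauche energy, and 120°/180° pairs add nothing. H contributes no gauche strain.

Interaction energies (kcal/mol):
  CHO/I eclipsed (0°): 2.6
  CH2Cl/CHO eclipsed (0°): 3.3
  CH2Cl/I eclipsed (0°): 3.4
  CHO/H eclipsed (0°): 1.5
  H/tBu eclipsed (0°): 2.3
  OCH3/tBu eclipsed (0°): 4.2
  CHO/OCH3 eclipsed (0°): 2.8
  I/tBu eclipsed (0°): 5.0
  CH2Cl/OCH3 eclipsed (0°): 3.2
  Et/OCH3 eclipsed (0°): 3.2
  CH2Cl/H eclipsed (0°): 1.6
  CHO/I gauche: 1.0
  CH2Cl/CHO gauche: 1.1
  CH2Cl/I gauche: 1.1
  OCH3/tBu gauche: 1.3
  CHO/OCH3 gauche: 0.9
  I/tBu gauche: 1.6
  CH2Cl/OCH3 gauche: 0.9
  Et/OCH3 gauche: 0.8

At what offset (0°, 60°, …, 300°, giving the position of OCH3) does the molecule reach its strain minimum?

OCH3 at 0° (eclipsed): tBu–OCH3 eclipsed, CH2Cl–I eclipsed, CHO–H eclipsed; 4.2 + 3.4 + 1.5 = 9.1 kcal/mol.
OCH3 at 60° (staggered): tBu–OCH3 gauche, CH2Cl–OCH3 gauche, CH2Cl–I gauche, CHO–I gauche; 1.3 + 0.9 + 1.1 + 1.0 = 4.3 kcal/mol.
OCH3 at 120° (eclipsed): tBu–H eclipsed, CH2Cl–OCH3 eclipsed, CHO–I eclipsed; 2.3 + 3.2 + 2.6 = 8.1 kcal/mol.
OCH3 at 180° (staggered): tBu–I gauche, CH2Cl–OCH3 gauche, CHO–OCH3 gauche, CHO–I gauche; 1.6 + 0.9 + 0.9 + 1.0 = 4.4 kcal/mol.
OCH3 at 240° (eclipsed): tBu–I eclipsed, CH2Cl–H eclipsed, CHO–OCH3 eclipsed; 5.0 + 1.6 + 2.8 = 9.4 kcal/mol.
OCH3 at 300° (staggered): tBu–OCH3 gauche, tBu–I gauche, CH2Cl–I gauche, CHO–OCH3 gauche; 1.3 + 1.6 + 1.1 + 0.9 = 4.9 kcal/mol.
The minimum (4.3 kcal/mol) occurs with OCH3 at 60°.

60°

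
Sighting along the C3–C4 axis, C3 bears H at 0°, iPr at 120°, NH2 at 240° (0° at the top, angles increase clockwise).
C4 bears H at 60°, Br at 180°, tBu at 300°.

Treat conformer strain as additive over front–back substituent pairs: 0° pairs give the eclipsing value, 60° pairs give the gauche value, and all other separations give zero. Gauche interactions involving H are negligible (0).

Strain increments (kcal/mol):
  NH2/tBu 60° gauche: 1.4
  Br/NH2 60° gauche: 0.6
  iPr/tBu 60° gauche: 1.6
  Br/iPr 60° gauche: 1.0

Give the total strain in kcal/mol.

This conformer (staggered): iPr–Br gauche, NH2–Br gauche, NH2–tBu gauche; 1.0 + 0.6 + 1.4 = 3.0 kcal/mol.

3.0 kcal/mol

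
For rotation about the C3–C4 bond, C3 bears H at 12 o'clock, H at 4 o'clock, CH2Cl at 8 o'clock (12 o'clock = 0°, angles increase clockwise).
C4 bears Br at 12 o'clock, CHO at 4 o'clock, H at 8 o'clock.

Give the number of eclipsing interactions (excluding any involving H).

Every eclipsing pair involves H, so the count is 0.

0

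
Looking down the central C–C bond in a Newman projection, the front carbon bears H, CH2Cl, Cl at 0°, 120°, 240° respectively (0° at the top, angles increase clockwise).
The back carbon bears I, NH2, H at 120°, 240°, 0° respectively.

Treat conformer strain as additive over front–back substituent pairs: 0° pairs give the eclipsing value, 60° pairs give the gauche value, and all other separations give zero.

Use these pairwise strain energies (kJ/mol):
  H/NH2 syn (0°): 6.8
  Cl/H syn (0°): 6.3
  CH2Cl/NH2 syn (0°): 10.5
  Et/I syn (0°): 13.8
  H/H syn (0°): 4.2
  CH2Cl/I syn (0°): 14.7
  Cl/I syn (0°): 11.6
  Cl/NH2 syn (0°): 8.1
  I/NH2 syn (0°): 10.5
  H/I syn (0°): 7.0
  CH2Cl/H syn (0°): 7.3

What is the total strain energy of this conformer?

This conformer is eclipsed. H at 0° is eclipsed with H at 0° (4.2); CH2Cl at 120° is eclipsed with I at 120° (14.7); Cl at 240° is eclipsed with NH2 at 240° (8.1). Total 27.0 kJ/mol.

27.0 kJ/mol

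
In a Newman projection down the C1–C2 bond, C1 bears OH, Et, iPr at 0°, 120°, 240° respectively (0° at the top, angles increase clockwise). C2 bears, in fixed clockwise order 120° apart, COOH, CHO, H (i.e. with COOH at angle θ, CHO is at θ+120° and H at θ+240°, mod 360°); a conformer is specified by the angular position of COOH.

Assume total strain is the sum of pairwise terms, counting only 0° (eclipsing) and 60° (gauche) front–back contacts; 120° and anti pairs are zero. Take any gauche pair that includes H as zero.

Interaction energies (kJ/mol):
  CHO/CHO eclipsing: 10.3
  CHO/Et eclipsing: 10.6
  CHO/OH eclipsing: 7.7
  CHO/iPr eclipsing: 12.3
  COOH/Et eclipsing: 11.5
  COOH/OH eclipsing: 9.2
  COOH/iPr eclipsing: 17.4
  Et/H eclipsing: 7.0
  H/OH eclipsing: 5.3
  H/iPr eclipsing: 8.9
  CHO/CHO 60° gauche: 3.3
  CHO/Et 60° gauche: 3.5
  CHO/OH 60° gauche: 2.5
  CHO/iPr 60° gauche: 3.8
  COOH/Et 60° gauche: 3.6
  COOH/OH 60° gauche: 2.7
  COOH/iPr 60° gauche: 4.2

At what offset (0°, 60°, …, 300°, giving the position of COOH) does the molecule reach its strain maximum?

240°

COOH at 0° is eclipsed. OH at 0° is eclipsed with COOH at 0° (9.2); Et at 120° is eclipsed with CHO at 120° (10.6); iPr at 240° is eclipsed with H at 240° (8.9). Total 28.7 kJ/mol.
COOH at 60° is staggered. OH at 0° is gauche with COOH at 60° (2.7); Et at 120° is gauche with COOH at 60° (3.6); Et at 120° is gauche with CHO at 180° (3.5); iPr at 240° is gauche with CHO at 180° (3.8). Total 13.6 kJ/mol.
COOH at 120° is eclipsed. OH at 0° is eclipsed with H at 0° (5.3); Et at 120° is eclipsed with COOH at 120° (11.5); iPr at 240° is eclipsed with CHO at 240° (12.3). Total 29.1 kJ/mol.
COOH at 180° is staggered. OH at 0° is gauche with CHO at 300° (2.5); Et at 120° is gauche with COOH at 180° (3.6); iPr at 240° is gauche with COOH at 180° (4.2); iPr at 240° is gauche with CHO at 300° (3.8). Total 14.1 kJ/mol.
COOH at 240° is eclipsed. OH at 0° is eclipsed with CHO at 0° (7.7); Et at 120° is eclipsed with H at 120° (7.0); iPr at 240° is eclipsed with COOH at 240° (17.4). Total 32.1 kJ/mol.
COOH at 300° is staggered. OH at 0° is gauche with COOH at 300° (2.7); OH at 0° is gauche with CHO at 60° (2.5); Et at 120° is gauche with CHO at 60° (3.5); iPr at 240° is gauche with COOH at 300° (4.2). Total 12.9 kJ/mol.
The maximum (32.1 kJ/mol) occurs with COOH at 240°.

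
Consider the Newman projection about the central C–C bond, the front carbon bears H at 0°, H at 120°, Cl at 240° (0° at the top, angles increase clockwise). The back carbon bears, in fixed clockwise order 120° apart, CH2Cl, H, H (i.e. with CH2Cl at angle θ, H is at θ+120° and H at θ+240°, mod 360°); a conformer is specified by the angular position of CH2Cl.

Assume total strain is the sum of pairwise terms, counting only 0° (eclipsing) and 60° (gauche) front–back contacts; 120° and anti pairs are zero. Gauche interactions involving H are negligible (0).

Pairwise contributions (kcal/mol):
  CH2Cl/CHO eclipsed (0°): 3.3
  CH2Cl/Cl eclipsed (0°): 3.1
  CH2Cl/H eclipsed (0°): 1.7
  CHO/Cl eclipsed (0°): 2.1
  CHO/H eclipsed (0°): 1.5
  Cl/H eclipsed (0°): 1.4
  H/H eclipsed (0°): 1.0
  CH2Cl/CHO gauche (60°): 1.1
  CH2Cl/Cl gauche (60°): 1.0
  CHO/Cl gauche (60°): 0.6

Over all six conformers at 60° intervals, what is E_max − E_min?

5.1 kcal/mol

CH2Cl at 0° (eclipsed): H–CH2Cl eclipsed, H–H eclipsed, Cl–H eclipsed; 1.7 + 1.0 + 1.4 = 4.1 kcal/mol.
CH2Cl at 60° (staggered): no non-H gauche contacts → 0.0 kcal/mol.
CH2Cl at 120° (eclipsed): H–H eclipsed, H–CH2Cl eclipsed, Cl–H eclipsed; 1.0 + 1.7 + 1.4 = 4.1 kcal/mol.
CH2Cl at 180° (staggered): Cl–CH2Cl gauche; 1.0 = 1.0 kcal/mol.
CH2Cl at 240° (eclipsed): H–H eclipsed, H–H eclipsed, Cl–CH2Cl eclipsed; 1.0 + 1.0 + 3.1 = 5.1 kcal/mol.
CH2Cl at 300° (staggered): Cl–CH2Cl gauche; 1.0 = 1.0 kcal/mol.
Max at 240° (5.1 kcal/mol), min at 60° (0.0 kcal/mol); barrier = 5.1 kcal/mol.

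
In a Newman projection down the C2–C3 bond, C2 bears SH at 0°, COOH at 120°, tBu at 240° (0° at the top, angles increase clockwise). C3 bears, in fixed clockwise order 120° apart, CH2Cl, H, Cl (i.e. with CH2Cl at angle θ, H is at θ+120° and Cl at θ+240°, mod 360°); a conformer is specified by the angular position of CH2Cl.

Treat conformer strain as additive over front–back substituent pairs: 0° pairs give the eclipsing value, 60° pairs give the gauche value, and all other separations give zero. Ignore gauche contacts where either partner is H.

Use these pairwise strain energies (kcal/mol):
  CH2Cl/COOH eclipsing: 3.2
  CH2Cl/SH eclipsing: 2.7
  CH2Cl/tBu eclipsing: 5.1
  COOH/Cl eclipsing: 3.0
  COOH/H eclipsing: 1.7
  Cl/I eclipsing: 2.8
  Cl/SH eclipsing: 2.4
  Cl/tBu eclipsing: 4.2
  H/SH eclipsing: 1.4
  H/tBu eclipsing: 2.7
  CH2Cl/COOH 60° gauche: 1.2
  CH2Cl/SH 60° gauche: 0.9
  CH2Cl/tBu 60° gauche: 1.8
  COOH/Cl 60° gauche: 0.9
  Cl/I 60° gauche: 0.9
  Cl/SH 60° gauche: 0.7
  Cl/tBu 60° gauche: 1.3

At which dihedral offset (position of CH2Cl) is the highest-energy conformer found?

240°

CH2Cl at 0° (eclipsed): SH–CH2Cl eclipsed, COOH–H eclipsed, tBu–Cl eclipsed; 2.7 + 1.7 + 4.2 = 8.6 kcal/mol.
CH2Cl at 60° (staggered): SH–CH2Cl gauche, SH–Cl gauche, COOH–CH2Cl gauche, tBu–Cl gauche; 0.9 + 0.7 + 1.2 + 1.3 = 4.1 kcal/mol.
CH2Cl at 120° (eclipsed): SH–Cl eclipsed, COOH–CH2Cl eclipsed, tBu–H eclipsed; 2.4 + 3.2 + 2.7 = 8.3 kcal/mol.
CH2Cl at 180° (staggered): SH–Cl gauche, COOH–CH2Cl gauche, COOH–Cl gauche, tBu–CH2Cl gauche; 0.7 + 1.2 + 0.9 + 1.8 = 4.6 kcal/mol.
CH2Cl at 240° (eclipsed): SH–H eclipsed, COOH–Cl eclipsed, tBu–CH2Cl eclipsed; 1.4 + 3.0 + 5.1 = 9.5 kcal/mol.
CH2Cl at 300° (staggered): SH–CH2Cl gauche, COOH–Cl gauche, tBu–CH2Cl gauche, tBu–Cl gauche; 0.9 + 0.9 + 1.8 + 1.3 = 4.9 kcal/mol.
The maximum (9.5 kcal/mol) occurs with CH2Cl at 240°.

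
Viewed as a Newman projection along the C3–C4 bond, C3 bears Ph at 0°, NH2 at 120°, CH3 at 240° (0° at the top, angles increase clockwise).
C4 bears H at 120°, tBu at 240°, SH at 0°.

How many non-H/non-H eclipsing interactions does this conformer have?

Non-H eclipsing pairs: Ph(0°)/SH(0°); CH3(240°)/tBu(240°) — 2 interactions.

2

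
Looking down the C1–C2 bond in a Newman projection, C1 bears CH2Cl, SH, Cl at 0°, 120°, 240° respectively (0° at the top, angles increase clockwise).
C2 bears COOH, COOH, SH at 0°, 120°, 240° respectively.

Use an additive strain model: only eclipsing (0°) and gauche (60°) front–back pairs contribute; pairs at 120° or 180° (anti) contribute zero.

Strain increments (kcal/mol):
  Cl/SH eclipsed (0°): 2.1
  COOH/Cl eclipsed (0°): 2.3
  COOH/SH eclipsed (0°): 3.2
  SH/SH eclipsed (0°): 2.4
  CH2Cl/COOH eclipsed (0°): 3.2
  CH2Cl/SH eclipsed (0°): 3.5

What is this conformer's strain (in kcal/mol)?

8.5 kcal/mol

This conformer (eclipsed): CH2Cl–COOH eclipsed, SH–COOH eclipsed, Cl–SH eclipsed; 3.2 + 3.2 + 2.1 = 8.5 kcal/mol.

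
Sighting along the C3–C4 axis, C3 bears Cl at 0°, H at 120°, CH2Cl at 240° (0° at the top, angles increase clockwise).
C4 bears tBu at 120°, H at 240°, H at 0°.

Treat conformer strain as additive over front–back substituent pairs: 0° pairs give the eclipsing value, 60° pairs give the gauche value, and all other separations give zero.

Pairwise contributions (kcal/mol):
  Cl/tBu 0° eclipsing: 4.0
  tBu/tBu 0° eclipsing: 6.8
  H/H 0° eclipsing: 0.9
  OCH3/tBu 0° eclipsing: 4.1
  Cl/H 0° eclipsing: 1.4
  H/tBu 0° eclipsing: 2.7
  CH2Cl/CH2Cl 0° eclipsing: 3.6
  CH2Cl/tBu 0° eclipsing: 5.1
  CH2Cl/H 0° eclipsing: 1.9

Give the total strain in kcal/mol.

6.0 kcal/mol

This conformer (eclipsed): Cl–H eclipsed, H–tBu eclipsed, CH2Cl–H eclipsed; 1.4 + 2.7 + 1.9 = 6.0 kcal/mol.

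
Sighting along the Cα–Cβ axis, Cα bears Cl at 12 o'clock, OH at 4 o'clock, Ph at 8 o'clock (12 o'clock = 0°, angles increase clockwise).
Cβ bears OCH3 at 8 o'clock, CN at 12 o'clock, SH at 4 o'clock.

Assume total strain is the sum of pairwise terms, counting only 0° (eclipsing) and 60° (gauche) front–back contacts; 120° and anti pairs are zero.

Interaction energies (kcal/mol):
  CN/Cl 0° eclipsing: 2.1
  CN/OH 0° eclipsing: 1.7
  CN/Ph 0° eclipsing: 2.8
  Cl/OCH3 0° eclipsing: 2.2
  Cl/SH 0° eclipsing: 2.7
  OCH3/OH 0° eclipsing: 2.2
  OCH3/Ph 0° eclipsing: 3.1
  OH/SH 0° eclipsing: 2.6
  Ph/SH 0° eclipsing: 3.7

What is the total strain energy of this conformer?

This conformer (eclipsed): Cl(0°)/CN(0°) eclipsed 2.1; OH(120°)/SH(120°) eclipsed 2.6; Ph(240°)/OCH3(240°) eclipsed 3.1 → 7.8 kcal/mol.

7.8 kcal/mol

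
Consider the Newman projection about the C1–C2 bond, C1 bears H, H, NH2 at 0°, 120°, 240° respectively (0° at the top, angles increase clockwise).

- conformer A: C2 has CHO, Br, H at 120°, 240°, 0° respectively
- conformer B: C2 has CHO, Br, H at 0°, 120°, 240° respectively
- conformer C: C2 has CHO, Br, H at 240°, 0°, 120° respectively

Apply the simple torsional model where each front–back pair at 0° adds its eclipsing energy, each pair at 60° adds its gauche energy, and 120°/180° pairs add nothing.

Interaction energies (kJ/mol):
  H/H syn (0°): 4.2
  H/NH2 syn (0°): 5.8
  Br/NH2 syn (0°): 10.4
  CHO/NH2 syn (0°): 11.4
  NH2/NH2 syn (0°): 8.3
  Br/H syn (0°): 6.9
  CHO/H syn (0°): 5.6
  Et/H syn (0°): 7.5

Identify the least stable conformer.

C

A (eclipsed): H–H eclipsed, H–CHO eclipsed, NH2–Br eclipsed; 4.2 + 5.6 + 10.4 = 20.2 kJ/mol.
B (eclipsed): H–CHO eclipsed, H–Br eclipsed, NH2–H eclipsed; 5.6 + 6.9 + 5.8 = 18.3 kJ/mol.
C (eclipsed): H–Br eclipsed, H–H eclipsed, NH2–CHO eclipsed; 6.9 + 4.2 + 11.4 = 22.5 kJ/mol.
C has the highest total (22.5 kJ/mol).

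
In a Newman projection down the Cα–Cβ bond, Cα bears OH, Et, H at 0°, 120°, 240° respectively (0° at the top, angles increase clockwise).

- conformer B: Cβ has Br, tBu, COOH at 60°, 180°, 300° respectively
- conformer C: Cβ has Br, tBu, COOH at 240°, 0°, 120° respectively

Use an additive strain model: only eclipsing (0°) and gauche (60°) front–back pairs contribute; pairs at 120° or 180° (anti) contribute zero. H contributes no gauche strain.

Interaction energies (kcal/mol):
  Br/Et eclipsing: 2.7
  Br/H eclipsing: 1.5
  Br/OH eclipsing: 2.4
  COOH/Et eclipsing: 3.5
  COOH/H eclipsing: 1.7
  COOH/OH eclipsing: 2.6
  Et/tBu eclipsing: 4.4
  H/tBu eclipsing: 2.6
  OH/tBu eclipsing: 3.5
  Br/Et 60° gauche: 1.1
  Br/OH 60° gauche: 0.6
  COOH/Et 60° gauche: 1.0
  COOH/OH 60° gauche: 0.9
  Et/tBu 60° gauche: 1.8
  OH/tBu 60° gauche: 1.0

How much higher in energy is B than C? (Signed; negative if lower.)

B is staggered. OH at 0° is gauche with Br at 60° (0.6); OH at 0° is gauche with COOH at 300° (0.9); Et at 120° is gauche with Br at 60° (1.1); Et at 120° is gauche with tBu at 180° (1.8). Total 4.4 kcal/mol.
C is eclipsed. OH at 0° is eclipsed with tBu at 0° (3.5); Et at 120° is eclipsed with COOH at 120° (3.5); H at 240° is eclipsed with Br at 240° (1.5). Total 8.5 kcal/mol.
E(B) − E(C) = 4.4 − 8.5 = -4.1 kcal/mol.

-4.1 kcal/mol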